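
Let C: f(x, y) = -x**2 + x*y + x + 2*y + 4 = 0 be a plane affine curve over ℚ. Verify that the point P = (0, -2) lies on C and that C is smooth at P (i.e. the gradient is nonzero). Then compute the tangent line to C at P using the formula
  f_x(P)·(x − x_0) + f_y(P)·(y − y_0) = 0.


Tangent line at P: -x + 2*y + 4 = 0.

Step 1: f(0, -2) = 0, so P lies on C.
Step 2: partial derivatives
  f_x(x, y) = -2*x + y + 1, f_y(x, y) = x + 2.
  f_x(P) = -1, f_y(P) = 2 (gradient nonzero, so P is smooth).
Step 3: tangent line at P: -1·(x − 0) + 2·(y − -2) = 0.
Expanding: -x + 2*y + 4 = 0.


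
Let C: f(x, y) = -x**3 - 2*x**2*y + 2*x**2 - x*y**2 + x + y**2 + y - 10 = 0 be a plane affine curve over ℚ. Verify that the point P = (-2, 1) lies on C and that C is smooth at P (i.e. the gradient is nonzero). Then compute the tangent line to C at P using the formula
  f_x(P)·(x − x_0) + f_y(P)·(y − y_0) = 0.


Tangent line at P: -12*x - y - 23 = 0.

Step 1: f(-2, 1) = 0, so P lies on C.
Step 2: partial derivatives
  f_x(x, y) = -3*x**2 - 4*x*y + 4*x - y**2 + 1, f_y(x, y) = -2*x**2 - 2*x*y + 2*y + 1.
  f_x(P) = -12, f_y(P) = -1 (gradient nonzero, so P is smooth).
Step 3: tangent line at P: -12·(x − -2) + -1·(y − 1) = 0.
Expanding: -12*x - y - 23 = 0.


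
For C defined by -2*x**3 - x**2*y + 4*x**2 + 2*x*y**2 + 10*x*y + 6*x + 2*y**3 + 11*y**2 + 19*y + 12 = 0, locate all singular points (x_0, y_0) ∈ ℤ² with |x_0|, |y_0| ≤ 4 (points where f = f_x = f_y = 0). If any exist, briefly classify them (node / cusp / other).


Singular points: {(1, -2)}; classification: cusp.

Compute partial derivatives:
  f_x = -6*x**2 - 2*x*y + 8*x + 2*y**2 + 10*y + 6.
  f_y = -x**2 + 4*x*y + 10*x + 6*y**2 + 22*y + 19.
Scan x_0 ∈ {−4, ..., 4}. For each x_0, f_y(x_0, y) is a polynomial in y; find its integer roots y ∈ {−4, ..., 4}, then test f_x and f at those candidates.
  x = -4: f_y(-4, y) = 6*y**2 + 6*y - 37; no integer root y with |y| ≤ 4.
  x = -3: f_y(-3, y) = 6*y**2 + 10*y - 20; no integer root y with |y| ≤ 4.
  x = -2: f_y(-2, y) = 6*y**2 + 14*y - 5; no integer root y with |y| ≤ 4.
  x = -1: f_y(-1, y) = 6*y**2 + 18*y + 8; no integer root y with |y| ≤ 4.
  x = 0: f_y(0, y) = 6*y**2 + 22*y + 19; no integer root y with |y| ≤ 4.
  x = 1: f_y(1, y) = 6*y**2 + 26*y + 28; vanishes at y ∈ {-2}. (1, -2): f_x = 0, f = 0 — SINGULAR.
  x = 2: f_y(2, y) = 6*y**2 + 30*y + 35; no integer root y with |y| ≤ 4.
  x = 3: f_y(3, y) = 6*y**2 + 34*y + 40; vanishes at y ∈ {-4}. (3, -4): f_x = -8 ≠ 0.
  x = 4: f_y(4, y) = 6*y**2 + 38*y + 43; no integer root y with |y| ≤ 4.
Only singular point on the grid: (1, -2).
Classify: substitute x = 1 + u, y = -2 + v and expand: f = -2*u**3 - u**2*v + 2*u*v**2 + 2*v**3 + v**2.
No constant or linear terms (consistent with a singular point). Quadratic part: v**2. Cubic part: -2*u**3 - u**2*v + 2*u*v**2 + 2*v**3.
The quadratic part v**2 is a perfect square, so there is a single (double) tangent line v = 0, i.e. y = -2. Restricting the cubic part to that line (v = 0) leaves -2*u**3 ≠ 0, so f is not divisible by v and the branch is v² ≈ 2*u**3 to lowest order — this is a cusp.
Classification: cusp.


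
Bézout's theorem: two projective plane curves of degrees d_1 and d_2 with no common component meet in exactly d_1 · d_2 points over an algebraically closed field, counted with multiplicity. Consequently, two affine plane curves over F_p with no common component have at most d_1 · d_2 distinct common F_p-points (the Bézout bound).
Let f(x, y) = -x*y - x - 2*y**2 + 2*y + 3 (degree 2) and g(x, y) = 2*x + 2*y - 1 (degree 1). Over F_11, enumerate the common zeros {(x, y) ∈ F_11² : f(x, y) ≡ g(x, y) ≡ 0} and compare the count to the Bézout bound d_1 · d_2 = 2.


Common zeros: ∅; count = 0; Bézout bound = 2.

deg(f) = 2, deg(g) = 1, so Bézout bound = 2.
Scan x ∈ F_11. For each x, list the y ∈ F_11 with f(x, y) ≡ 0 and those with g(x, y) ≡ 0 (mod 11); the common zeros in that column are the intersection.
  x = 0: f ≡ 0 at y ∈ ∅; g ≡ 0 at y ∈ {6}; common: ∅.
  x = 1: f ≡ 0 at y ∈ ∅; g ≡ 0 at y ∈ {5}; common: ∅.
  x = 2: f ≡ 0 at y ∈ ∅; g ≡ 0 at y ∈ {4}; common: ∅.
  x = 3: f ≡ 0 at y ∈ {0, 5}; g ≡ 0 at y ∈ {3}; common: ∅.
  x = 4: f ≡ 0 at y ∈ ∅; g ≡ 0 at y ∈ {2}; common: ∅.
  x = 5: f ≡ 0 at y ∈ {7, 8}; g ≡ 0 at y ∈ {1}; common: ∅.
  x = 6: f ≡ 0 at y ∈ {3, 6}; g ≡ 0 at y ∈ {0}; common: ∅.
  x = 7: f ≡ 0 at y ∈ {1, 2}; g ≡ 0 at y ∈ {10}; common: ∅.
  x = 8: f ≡ 0 at y ∈ ∅; g ≡ 0 at y ∈ {9}; common: ∅.
  x = 9: f ≡ 0 at y ∈ {4, 9}; g ≡ 0 at y ∈ {8}; common: ∅.
  x = 10: f ≡ 0 at y ∈ ∅; g ≡ 0 at y ∈ {7}; common: ∅.
Collecting: common zeros = ∅, so the count is 0.
Comparison with the Bézout bound: 0 ≤ 2 = deg(f)·deg(g), as expected for curves with no common component (the affine F_11-count falls short of the bound because intersections may lie at infinity, over extension fields, or carry multiplicity).


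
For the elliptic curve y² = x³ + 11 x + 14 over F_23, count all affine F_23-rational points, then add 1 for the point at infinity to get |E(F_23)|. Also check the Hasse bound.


Affine points = {(1, 7), (1, 16), (8, 4), (8, 19), (13, 10), (13, 13), (15, 9), (15, 14), (16, 10), (16, 13), (17, 10), (17, 13), (18, 8), (18, 15), (20, 0), (22, 5), (22, 18)}; affine count = 17; |E(F_23)| = 18.

Discriminant check: Δ ∝ 4a³ + 27b² = 4·11³ + 27·14² = 4·1331 + 27·196 ≡ 13 (mod 23). Nonzero ⇒ E is nonsingular.
For each x ∈ F_23, compute rhs = x³ + 11·x + 14 mod 23, then count y ∈ F_23 with y² ≡ rhs.
  x = 0: rhs = 14, matching y values: none (0 points).
  x = 1: rhs = 3, matching y values: 7, 16 (2 points).
  x = 2: rhs = 21, matching y values: none (0 points).
  x = 3: rhs = 5, matching y values: none (0 points).
  x = 4: rhs = 7, matching y values: none (0 points).
  x = 5: rhs = 10, matching y values: none (0 points).
  x = 6: rhs = 20, matching y values: none (0 points).
  x = 7: rhs = 20, matching y values: none (0 points).
  x = 8: rhs = 16, matching y values: 4, 19 (2 points).
  x = 9: rhs = 14, matching y values: none (0 points).
  x = 10: rhs = 20, matching y values: none (0 points).
  x = 11: rhs = 17, matching y values: none (0 points).
  x = 12: rhs = 11, matching y values: none (0 points).
  x = 13: rhs = 8, matching y values: 10, 13 (2 points).
  x = 14: rhs = 14, matching y values: none (0 points).
  x = 15: rhs = 12, matching y values: 9, 14 (2 points).
  x = 16: rhs = 8, matching y values: 10, 13 (2 points).
  x = 17: rhs = 8, matching y values: 10, 13 (2 points).
  x = 18: rhs = 18, matching y values: 8, 15 (2 points).
  x = 19: rhs = 21, matching y values: none (0 points).
  x = 20: rhs = 0, matching y values: 0 (1 points).
  x = 21: rhs = 7, matching y values: none (0 points).
  x = 22: rhs = 2, matching y values: 5, 18 (2 points).
Total affine count: 17.
Full point count |E(F_23)| = 17 + 1 = 18.
Hasse bound: |18 − (23+1)| = |-6| = 6 ≤ 2√23 ≈ 9.5917 ✓.


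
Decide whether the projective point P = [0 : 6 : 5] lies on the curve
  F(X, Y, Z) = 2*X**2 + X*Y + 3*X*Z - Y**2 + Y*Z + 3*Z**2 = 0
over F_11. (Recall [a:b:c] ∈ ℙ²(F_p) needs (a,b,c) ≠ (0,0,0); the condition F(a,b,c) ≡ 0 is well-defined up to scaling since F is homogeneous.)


F(0,6,5) ≡ 3 (mod 11); P is NOT on the curve.

Evaluate F(0, 6, 5) term-by-term (mod 11).
  2*X**2 ↦ 2·0·1·1 = 0
  X*Y ↦ 1·0·6·1 = 0
  3*X*Z ↦ 3·0·1·5 = 0
  -Y**2 ↦ -1·1·36·1 = -36
  Y*Z ↦ 1·1·6·5 = 30
  3*Z**2 ↦ 3·1·1·25 = 75
Sum: F(0, 6, 5) = (0) + (0) + (0) + (-36) + (30) + (75) = 69.
Reducing mod 11: 69 ≡ 3 (mod 11).
Since F(a, b, c) ≡ 3 ≠ 0 (mod 11), P does NOT lie on the curve.


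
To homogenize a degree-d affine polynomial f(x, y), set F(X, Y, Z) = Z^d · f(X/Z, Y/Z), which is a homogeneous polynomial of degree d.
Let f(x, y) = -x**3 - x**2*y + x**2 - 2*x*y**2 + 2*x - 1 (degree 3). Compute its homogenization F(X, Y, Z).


F(X, Y, Z) = -X**3 - X**2*Y + X**2*Z - 2*X*Y**2 + 2*X*Z**2 - Z**3

deg(f) = 3.
Substitute x = X/Z, y = Y/Z into f, then multiply by Z^3.
  monomial -1·x^3·y^0 ↦ -1·X^3·Y^0·Z^0.
  monomial -1·x^2·y^1 ↦ -1·X^2·Y^1·Z^0.
  monomial 1·x^2·y^0 ↦ 1·X^2·Y^0·Z^1.
  monomial -2·x^1·y^2 ↦ -2·X^1·Y^2·Z^0.
  monomial 2·x^1·y^0 ↦ 2·X^1·Y^0·Z^2.
  monomial -1·x^0·y^0 ↦ -1·X^0·Y^0·Z^3.
Collecting: F(X, Y, Z) = -X**3 - X**2*Y + X**2*Z - 2*X*Y**2 + 2*X*Z**2 - Z**3.


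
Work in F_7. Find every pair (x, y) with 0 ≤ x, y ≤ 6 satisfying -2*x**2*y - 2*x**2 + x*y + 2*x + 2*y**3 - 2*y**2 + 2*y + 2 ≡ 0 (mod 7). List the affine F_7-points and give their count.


Affine F_7-points: {(0, 2), (3, 2), (4, 6)}; count = 3.

For each of the 49 pairs (x, y) ∈ F_7², evaluate f(x, y) mod 7. Record the zeros.
  x = 0: [0↦2, 1↦4, 2↦0, 3↦2, 4↦1, 5↦2, 6↦3]  zeros at y ∈ {2}
  x = 1: [0↦2, 1↦3, 2↦5, 3↦6, 4↦4, 5↦4, 6↦4]  zeros at y ∈ ∅
  x = 2: [0↦5, 1↦1, 2↦5, 3↦1, 4↦1, 5↦3, 6↦5]  zeros at y ∈ ∅
  x = 3: [0↦4, 1↦5, 2↦0, 3↦1, 4↦6, 5↦6, 6↦6]  zeros at y ∈ {2}
  x = 4: [0↦6, 1↦1, 2↦4, 3↦6, 4↦5, 5↦6, 6↦0]  zeros at y ∈ {6}
  x = 5: [0↦4, 1↦3, 2↦3, 3↦2, 4↦5, 5↦3, 6↦1]  zeros at y ∈ ∅
  x = 6: [0↦5, 1↦4, 2↦4, 3↦3, 4↦6, 5↦4, 6↦2]  zeros at y ∈ ∅
Collecting zeros: affine points = {(0, 2), (3, 2), (4, 6)}.
Total count |C(F_7)_aff| = 3.


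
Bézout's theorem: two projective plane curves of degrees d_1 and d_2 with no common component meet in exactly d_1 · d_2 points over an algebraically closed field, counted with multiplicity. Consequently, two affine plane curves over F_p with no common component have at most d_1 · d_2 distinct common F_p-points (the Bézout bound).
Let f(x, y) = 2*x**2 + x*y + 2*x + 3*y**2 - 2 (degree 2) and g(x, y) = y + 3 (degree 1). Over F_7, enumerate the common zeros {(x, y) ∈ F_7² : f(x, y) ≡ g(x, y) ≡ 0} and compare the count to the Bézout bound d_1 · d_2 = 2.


Common zeros: {(5, 4), (6, 4)}; count = 2; Bézout bound = 2.

deg(f) = 2, deg(g) = 1, so Bézout bound = 2.
Scan x ∈ F_7. For each x, list the y ∈ F_7 with f(x, y) ≡ 0 and those with g(x, y) ≡ 0 (mod 7); the common zeros in that column are the intersection.
  x = 0: f ≡ 0 at y ∈ ∅; g ≡ 0 at y ∈ {4}; common: ∅.
  x = 1: f ≡ 0 at y ∈ ∅; g ≡ 0 at y ∈ {4}; common: ∅.
  x = 2: f ≡ 0 at y ∈ ∅; g ≡ 0 at y ∈ {4}; common: ∅.
  x = 3: f ≡ 0 at y ∈ {1, 5}; g ≡ 0 at y ∈ {4}; common: ∅.
  x = 4: f ≡ 0 at y ∈ {3, 5}; g ≡ 0 at y ∈ {4}; common: ∅.
  x = 5: f ≡ 0 at y ∈ {4, 6}; g ≡ 0 at y ∈ {4}; common: {4}.
  x = 6: f ≡ 0 at y ∈ {1, 4}; g ≡ 0 at y ∈ {4}; common: {4}.
Collecting: common zeros = {(5, 4), (6, 4)}, so the count is 2.
Comparison with the Bézout bound: 2 ≤ 2 = deg(f)·deg(g), as expected for curves with no common component (the bound is attained).


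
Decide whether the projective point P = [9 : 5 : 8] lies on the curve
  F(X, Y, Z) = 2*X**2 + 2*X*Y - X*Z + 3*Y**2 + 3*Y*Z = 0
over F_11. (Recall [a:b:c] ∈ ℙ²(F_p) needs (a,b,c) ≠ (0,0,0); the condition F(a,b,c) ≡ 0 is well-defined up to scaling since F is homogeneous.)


F(9,5,8) ≡ 1 (mod 11); P is NOT on the curve.

Evaluate F(9, 5, 8) term-by-term (mod 11).
  2*X**2 ↦ 2·81·1·1 = 162
  2*X*Y ↦ 2·9·5·1 = 90
  -X*Z ↦ -1·9·1·8 = -72
  3*Y**2 ↦ 3·1·25·1 = 75
  3*Y*Z ↦ 3·1·5·8 = 120
Sum: F(9, 5, 8) = (162) + (90) + (-72) + (75) + (120) = 375.
Reducing mod 11: 375 ≡ 1 (mod 11).
Since F(a, b, c) ≡ 1 ≠ 0 (mod 11), P does NOT lie on the curve.


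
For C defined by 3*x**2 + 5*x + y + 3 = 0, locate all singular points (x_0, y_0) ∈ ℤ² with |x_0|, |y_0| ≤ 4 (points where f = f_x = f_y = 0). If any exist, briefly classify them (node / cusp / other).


No singular points in the scanned grid; C is smooth there.

Compute partial derivatives:
  f_x = 6*x + 5.
  f_y = 1.
f_y = 1 is a nonzero constant, so f_y never vanishes: no point (x, y) can satisfy f = f_x = f_y = 0. In particular no (x, y) ∈ {−4, ..., 4}² is singular; the curve is smooth.


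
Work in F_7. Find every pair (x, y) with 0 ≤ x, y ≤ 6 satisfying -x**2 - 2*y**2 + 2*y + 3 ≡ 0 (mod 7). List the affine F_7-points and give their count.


Affine F_7-points: {(0, 4)}; count = 1.

For each of the 49 pairs (x, y) ∈ F_7², evaluate f(x, y) mod 7. Record the zeros.
  x = 0: [0↦3, 1↦3, 2↦6, 3↦5, 4↦0, 5↦5, 6↦6]  zeros at y ∈ {4}
  x = 1: [0↦2, 1↦2, 2↦5, 3↦4, 4↦6, 5↦4, 6↦5]  zeros at y ∈ ∅
  x = 2: [0↦6, 1↦6, 2↦2, 3↦1, 4↦3, 5↦1, 6↦2]  zeros at y ∈ ∅
  x = 3: [0↦1, 1↦1, 2↦4, 3↦3, 4↦5, 5↦3, 6↦4]  zeros at y ∈ ∅
  x = 4: [0↦1, 1↦1, 2↦4, 3↦3, 4↦5, 5↦3, 6↦4]  zeros at y ∈ ∅
  x = 5: [0↦6, 1↦6, 2↦2, 3↦1, 4↦3, 5↦1, 6↦2]  zeros at y ∈ ∅
  x = 6: [0↦2, 1↦2, 2↦5, 3↦4, 4↦6, 5↦4, 6↦5]  zeros at y ∈ ∅
Collecting zeros: affine points = {(0, 4)}.
Total count |C(F_7)_aff| = 1.


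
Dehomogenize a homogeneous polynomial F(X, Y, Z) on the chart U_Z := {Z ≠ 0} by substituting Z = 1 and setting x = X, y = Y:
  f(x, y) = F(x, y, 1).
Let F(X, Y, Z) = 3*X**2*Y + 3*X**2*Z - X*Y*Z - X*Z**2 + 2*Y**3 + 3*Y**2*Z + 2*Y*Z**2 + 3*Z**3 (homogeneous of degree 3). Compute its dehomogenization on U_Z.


f(x, y) = 3*x**2*y + 3*x**2 - x*y - x + 2*y**3 + 3*y**2 + 2*y + 3

On U_Z we set Z = 1. Each monomial c·X^i·Y^j·Z^k in F becomes c·x^i·y^j·1^k = c·x^i·y^j.
Substituting Z = 1: F(X, Y, 1) = 3*x**2*y + 3*x**2 - x*y - x + 2*y**3 + 3*y**2 + 2*y + 3.
Note: deg(f) ≤ deg(F) = 3; strict inequality happens when F is divisible by Z (lost terms).


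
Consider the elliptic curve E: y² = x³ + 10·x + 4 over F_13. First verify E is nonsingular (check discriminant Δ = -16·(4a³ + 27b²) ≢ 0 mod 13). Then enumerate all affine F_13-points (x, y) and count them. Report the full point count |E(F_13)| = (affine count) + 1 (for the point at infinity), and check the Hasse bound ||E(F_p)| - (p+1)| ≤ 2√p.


Affine points = {(0, 2), (0, 11), (3, 3), (3, 10), (4, 2), (4, 11), (5, 6), (5, 7), (7, 1), (7, 12), (9, 2), (9, 11), (10, 5), (10, 8)}; affine count = 14; |E(F_13)| = 15.

Discriminant check: Δ ∝ 4a³ + 27b² = 4·10³ + 27·4² = 4·1000 + 27·16 ≡ 12 (mod 13). Nonzero ⇒ E is nonsingular.
For each x ∈ F_13, compute rhs = x³ + 10·x + 4 mod 13, then count y ∈ F_13 with y² ≡ rhs.
  x = 0: rhs = 4, matching y values: 2, 11 (2 points).
  x = 1: rhs = 2, matching y values: none (0 points).
  x = 2: rhs = 6, matching y values: none (0 points).
  x = 3: rhs = 9, matching y values: 3, 10 (2 points).
  x = 4: rhs = 4, matching y values: 2, 11 (2 points).
  x = 5: rhs = 10, matching y values: 6, 7 (2 points).
  x = 6: rhs = 7, matching y values: none (0 points).
  x = 7: rhs = 1, matching y values: 1, 12 (2 points).
  x = 8: rhs = 11, matching y values: none (0 points).
  x = 9: rhs = 4, matching y values: 2, 11 (2 points).
  x = 10: rhs = 12, matching y values: 5, 8 (2 points).
  x = 11: rhs = 2, matching y values: none (0 points).
  x = 12: rhs = 6, matching y values: none (0 points).
Total affine count: 14.
Full point count |E(F_13)| = 14 + 1 = 15.
Hasse bound: |15 − (13+1)| = |1| = 1 ≤ 2√13 ≈ 7.2111 ✓.


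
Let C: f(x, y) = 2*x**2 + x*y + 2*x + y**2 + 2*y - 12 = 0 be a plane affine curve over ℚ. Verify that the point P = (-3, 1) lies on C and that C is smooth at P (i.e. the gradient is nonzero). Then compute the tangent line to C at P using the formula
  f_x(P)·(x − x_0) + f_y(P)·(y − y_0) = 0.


Tangent line at P: -9*x + y - 28 = 0.

Step 1: f(-3, 1) = 0, so P lies on C.
Step 2: partial derivatives
  f_x(x, y) = 4*x + y + 2, f_y(x, y) = x + 2*y + 2.
  f_x(P) = -9, f_y(P) = 1 (gradient nonzero, so P is smooth).
Step 3: tangent line at P: -9·(x − -3) + 1·(y − 1) = 0.
Expanding: -9*x + y - 28 = 0.


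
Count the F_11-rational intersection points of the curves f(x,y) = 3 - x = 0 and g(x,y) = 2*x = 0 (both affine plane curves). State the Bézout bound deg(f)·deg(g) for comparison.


Common zeros: ∅; count = 0; Bézout bound = 1.

deg(f) = 1, deg(g) = 1, so Bézout bound = 1.
Scan x ∈ F_11. For each x, list the y ∈ F_11 with f(x, y) ≡ 0 and those with g(x, y) ≡ 0 (mod 11); the common zeros in that column are the intersection.
  x = 0: f ≡ 0 at y ∈ ∅; g ≡ 0 at y ∈ {0, 1, 2, 3, 4, 5, 6, 7, 8, 9, 10}; common: ∅.
  x = 1: f ≡ 0 at y ∈ ∅; g ≡ 0 at y ∈ ∅; common: ∅.
  x = 2: f ≡ 0 at y ∈ ∅; g ≡ 0 at y ∈ ∅; common: ∅.
  x = 3: f ≡ 0 at y ∈ {0, 1, 2, 3, 4, 5, 6, 7, 8, 9, 10}; g ≡ 0 at y ∈ ∅; common: ∅.
  x = 4: f ≡ 0 at y ∈ ∅; g ≡ 0 at y ∈ ∅; common: ∅.
  x = 5: f ≡ 0 at y ∈ ∅; g ≡ 0 at y ∈ ∅; common: ∅.
  x = 6: f ≡ 0 at y ∈ ∅; g ≡ 0 at y ∈ ∅; common: ∅.
  x = 7: f ≡ 0 at y ∈ ∅; g ≡ 0 at y ∈ ∅; common: ∅.
  x = 8: f ≡ 0 at y ∈ ∅; g ≡ 0 at y ∈ ∅; common: ∅.
  x = 9: f ≡ 0 at y ∈ ∅; g ≡ 0 at y ∈ ∅; common: ∅.
  x = 10: f ≡ 0 at y ∈ ∅; g ≡ 0 at y ∈ ∅; common: ∅.
Collecting: common zeros = ∅, so the count is 0.
Comparison with the Bézout bound: 0 ≤ 1 = deg(f)·deg(g), as expected for curves with no common component (the affine F_11-count falls short of the bound because intersections may lie at infinity, over extension fields, or carry multiplicity).


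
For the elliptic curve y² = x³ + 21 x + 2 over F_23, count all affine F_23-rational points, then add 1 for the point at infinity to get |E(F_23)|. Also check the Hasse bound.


Affine points = {(0, 5), (0, 18), (1, 1), (1, 22), (2, 11), (2, 12), (3, 0), (4, 9), (4, 14), (5, 5), (5, 18), (7, 3), (7, 20), (9, 0), (10, 4), (10, 19), (11, 0), (12, 2), (12, 21), (14, 2), (14, 21), (15, 9), (15, 14), (16, 8), (16, 15), (18, 5), (18, 18), (20, 2), (20, 21), (22, 7), (22, 16)}; affine count = 31; |E(F_23)| = 32.

Discriminant check: Δ ∝ 4a³ + 27b² = 4·21³ + 27·2² = 4·9261 + 27·4 ≡ 7 (mod 23). Nonzero ⇒ E is nonsingular.
For each x ∈ F_23, compute rhs = x³ + 21·x + 2 mod 23, then count y ∈ F_23 with y² ≡ rhs.
  x = 0: rhs = 2, matching y values: 5, 18 (2 points).
  x = 1: rhs = 1, matching y values: 1, 22 (2 points).
  x = 2: rhs = 6, matching y values: 11, 12 (2 points).
  x = 3: rhs = 0, matching y values: 0 (1 points).
  x = 4: rhs = 12, matching y values: 9, 14 (2 points).
  x = 5: rhs = 2, matching y values: 5, 18 (2 points).
  x = 6: rhs = 22, matching y values: none (0 points).
  x = 7: rhs = 9, matching y values: 3, 20 (2 points).
  x = 8: rhs = 15, matching y values: none (0 points).
  x = 9: rhs = 0, matching y values: 0 (1 points).
  x = 10: rhs = 16, matching y values: 4, 19 (2 points).
  x = 11: rhs = 0, matching y values: 0 (1 points).
  x = 12: rhs = 4, matching y values: 2, 21 (2 points).
  x = 13: rhs = 11, matching y values: none (0 points).
  x = 14: rhs = 4, matching y values: 2, 21 (2 points).
  x = 15: rhs = 12, matching y values: 9, 14 (2 points).
  x = 16: rhs = 18, matching y values: 8, 15 (2 points).
  x = 17: rhs = 5, matching y values: none (0 points).
  x = 18: rhs = 2, matching y values: 5, 18 (2 points).
  x = 19: rhs = 15, matching y values: none (0 points).
  x = 20: rhs = 4, matching y values: 2, 21 (2 points).
  x = 21: rhs = 21, matching y values: none (0 points).
  x = 22: rhs = 3, matching y values: 7, 16 (2 points).
Total affine count: 31.
Full point count |E(F_23)| = 31 + 1 = 32.
Hasse bound: |32 − (23+1)| = |8| = 8 ≤ 2√23 ≈ 9.5917 ✓.


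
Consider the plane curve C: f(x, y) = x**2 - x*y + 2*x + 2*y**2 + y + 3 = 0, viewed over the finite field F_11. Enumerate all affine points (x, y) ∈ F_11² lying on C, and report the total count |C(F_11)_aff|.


Affine F_11-points: {(2, 0), (2, 6), (3, 2), (3, 10), (5, 3), (5, 10), (7, 0), (7, 3), (8, 2), (8, 7)}; count = 10.

For each of the 121 pairs (x, y) ∈ F_11², evaluate f(x, y) mod 11. Record the zeros.
  x = 0: [0↦3, 1↦6, 2↦2, 3↦2, 4↦6, 5↦3, 6↦4, 7↦9, 8↦7, 9↦9, 10↦4]  zeros at y ∈ ∅
  x = 1: [0↦6, 1↦8, 2↦3, 3↦2, 4↦5, 5↦1, 6↦1, 7↦5, 8↦2, 9↦3, 10↦8]  zeros at y ∈ ∅
  x = 2: [0↦0, 1↦1, 2↦6, 3↦4, 4↦6, 5↦1, 6↦0, 7↦3, 8↦10, 9↦10, 10↦3]  zeros at y ∈ {0, 6}
  x = 3: [0↦7, 1↦7, 2↦0, 3↦8, 4↦9, 5↦3, 6↦1, 7↦3, 8↦9, 9↦8, 10↦0]  zeros at y ∈ {2, 10}
  x = 4: [0↦5, 1↦4, 2↦7, 3↦3, 4↦3, 5↦7, 6↦4, 7↦5, 8↦10, 9↦8, 10↦10]  zeros at y ∈ ∅
  x = 5: [0↦5, 1↦3, 2↦5, 3↦0, 4↦10, 5↦2, 6↦9, 7↦9, 8↦2, 9↦10, 10↦0]  zeros at y ∈ {3, 10}
  x = 6: [0↦7, 1↦4, 2↦5, 3↦10, 4↦8, 5↦10, 6↦5, 7↦4, 8↦7, 9↦3, 10↦3]  zeros at y ∈ ∅
  x = 7: [0↦0, 1↦7, 2↦7, 3↦0, 4↦8, 5↦9, 6↦3, 7↦1, 8↦3, 9↦9, 10↦8]  zeros at y ∈ {0, 3}
  x = 8: [0↦6, 1↦1, 2↦0, 3↦3, 4↦10, 5↦10, 6↦3, 7↦0, 8↦1, 9↦6, 10↦4]  zeros at y ∈ {2, 7}
  x = 9: [0↦3, 1↦8, 2↦6, 3↦8, 4↦3, 5↦2, 6↦5, 7↦1, 8↦1, 9↦5, 10↦2]  zeros at y ∈ ∅
  x = 10: [0↦2, 1↦6, 2↦3, 3↦4, 4↦9, 5↦7, 6↦9, 7↦4, 8↦3, 9↦6, 10↦2]  zeros at y ∈ ∅
Collecting zeros: affine points = {(2, 0), (2, 6), (3, 2), (3, 10), (5, 3), (5, 10), (7, 0), (7, 3), (8, 2), (8, 7)}.
Total count |C(F_11)_aff| = 10.


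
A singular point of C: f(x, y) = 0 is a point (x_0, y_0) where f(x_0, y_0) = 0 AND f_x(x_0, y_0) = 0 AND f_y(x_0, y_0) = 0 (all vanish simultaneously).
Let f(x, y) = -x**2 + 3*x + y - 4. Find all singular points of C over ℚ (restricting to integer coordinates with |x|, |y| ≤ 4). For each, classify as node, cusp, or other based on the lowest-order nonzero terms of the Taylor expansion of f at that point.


No singular points in the scanned grid; C is smooth there.

Compute partial derivatives:
  f_x = 3 - 2*x.
  f_y = 1.
f_y = 1 is a nonzero constant, so f_y never vanishes: no point (x, y) can satisfy f = f_x = f_y = 0. In particular no (x, y) ∈ {−4, ..., 4}² is singular; the curve is smooth.


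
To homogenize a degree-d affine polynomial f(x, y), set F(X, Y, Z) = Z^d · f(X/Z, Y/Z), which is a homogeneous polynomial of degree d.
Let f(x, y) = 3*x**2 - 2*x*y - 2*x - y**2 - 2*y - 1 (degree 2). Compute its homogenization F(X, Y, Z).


F(X, Y, Z) = 3*X**2 - 2*X*Y - 2*X*Z - Y**2 - 2*Y*Z - Z**2

deg(f) = 2.
Substitute x = X/Z, y = Y/Z into f, then multiply by Z^2.
  monomial 3·x^2·y^0 ↦ 3·X^2·Y^0·Z^0.
  monomial -2·x^1·y^1 ↦ -2·X^1·Y^1·Z^0.
  monomial -2·x^1·y^0 ↦ -2·X^1·Y^0·Z^1.
  monomial -1·x^0·y^2 ↦ -1·X^0·Y^2·Z^0.
  monomial -2·x^0·y^1 ↦ -2·X^0·Y^1·Z^1.
  monomial -1·x^0·y^0 ↦ -1·X^0·Y^0·Z^2.
Collecting: F(X, Y, Z) = 3*X**2 - 2*X*Y - 2*X*Z - Y**2 - 2*Y*Z - Z**2.


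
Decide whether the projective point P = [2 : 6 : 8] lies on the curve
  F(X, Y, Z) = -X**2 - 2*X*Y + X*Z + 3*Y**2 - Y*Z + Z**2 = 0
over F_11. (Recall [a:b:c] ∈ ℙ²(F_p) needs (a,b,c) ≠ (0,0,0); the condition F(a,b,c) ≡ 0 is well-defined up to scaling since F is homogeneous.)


F(2,6,8) ≡ 2 (mod 11); P is NOT on the curve.

Evaluate F(2, 6, 8) term-by-term (mod 11).
  -X**2 ↦ -1·4·1·1 = -4
  -2*X*Y ↦ -2·2·6·1 = -24
  X*Z ↦ 1·2·1·8 = 16
  3*Y**2 ↦ 3·1·36·1 = 108
  -Y*Z ↦ -1·1·6·8 = -48
  Z**2 ↦ 1·1·1·64 = 64
Sum: F(2, 6, 8) = (-4) + (-24) + (16) + (108) + (-48) + (64) = 112.
Reducing mod 11: 112 ≡ 2 (mod 11).
Since F(a, b, c) ≡ 2 ≠ 0 (mod 11), P does NOT lie on the curve.


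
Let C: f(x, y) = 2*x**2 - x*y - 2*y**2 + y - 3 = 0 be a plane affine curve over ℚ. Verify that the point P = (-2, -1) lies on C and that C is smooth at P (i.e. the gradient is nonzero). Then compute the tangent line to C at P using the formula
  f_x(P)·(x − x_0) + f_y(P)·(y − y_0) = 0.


Tangent line at P: -7*x + 7*y - 7 = 0.

Step 1: f(-2, -1) = 0, so P lies on C.
Step 2: partial derivatives
  f_x(x, y) = 4*x - y, f_y(x, y) = -x - 4*y + 1.
  f_x(P) = -7, f_y(P) = 7 (gradient nonzero, so P is smooth).
Step 3: tangent line at P: -7·(x − -2) + 7·(y − -1) = 0.
Expanding: -7*x + 7*y - 7 = 0.


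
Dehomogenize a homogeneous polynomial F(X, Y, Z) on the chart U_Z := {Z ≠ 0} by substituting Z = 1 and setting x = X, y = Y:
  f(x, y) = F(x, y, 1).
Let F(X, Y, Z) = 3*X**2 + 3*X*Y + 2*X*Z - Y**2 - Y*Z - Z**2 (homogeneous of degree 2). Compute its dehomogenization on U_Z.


f(x, y) = 3*x**2 + 3*x*y + 2*x - y**2 - y - 1

On U_Z we set Z = 1. Each monomial c·X^i·Y^j·Z^k in F becomes c·x^i·y^j·1^k = c·x^i·y^j.
Substituting Z = 1: F(X, Y, 1) = 3*x**2 + 3*x*y + 2*x - y**2 - y - 1.
Note: deg(f) ≤ deg(F) = 2; strict inequality happens when F is divisible by Z (lost terms).


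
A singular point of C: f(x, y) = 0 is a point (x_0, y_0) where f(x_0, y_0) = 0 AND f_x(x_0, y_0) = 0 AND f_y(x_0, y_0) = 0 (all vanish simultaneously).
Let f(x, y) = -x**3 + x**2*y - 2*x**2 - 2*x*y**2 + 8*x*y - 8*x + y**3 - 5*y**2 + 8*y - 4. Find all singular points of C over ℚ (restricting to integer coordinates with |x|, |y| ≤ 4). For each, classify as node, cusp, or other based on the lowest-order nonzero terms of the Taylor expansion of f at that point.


Singular points: {(0, 2)}; classification: cusp.

Compute partial derivatives:
  f_x = -3*x**2 + 2*x*y - 4*x - 2*y**2 + 8*y - 8.
  f_y = x**2 - 4*x*y + 8*x + 3*y**2 - 10*y + 8.
Scan x_0 ∈ {−4, ..., 4}. For each x_0, f_y(x_0, y) is a polynomial in y; find its integer roots y ∈ {−4, ..., 4}, then test f_x and f at those candidates.
  x = -4: f_y(-4, y) = 3*y**2 + 6*y - 8; no integer root y with |y| ≤ 4.
  x = -3: f_y(-3, y) = 3*y**2 + 2*y - 7; no integer root y with |y| ≤ 4.
  x = -2: f_y(-2, y) = 3*y**2 - 2*y - 4; no integer root y with |y| ≤ 4.
  x = -1: f_y(-1, y) = 3*y**2 - 6*y + 1; no integer root y with |y| ≤ 4.
  x = 0: f_y(0, y) = 3*y**2 - 10*y + 8; vanishes at y ∈ {2}. (0, 2): f_x = 0, f = 0 — SINGULAR.
  x = 1: f_y(1, y) = 3*y**2 - 14*y + 17; no integer root y with |y| ≤ 4.
  x = 2: f_y(2, y) = 3*y**2 - 18*y + 28; no integer root y with |y| ≤ 4.
  x = 3: f_y(3, y) = 3*y**2 - 22*y + 41; no integer root y with |y| ≤ 4.
  x = 4: f_y(4, y) = 3*y**2 - 26*y + 56; vanishes at y ∈ {4}. (4, 4): f_x = -40 ≠ 0.
Only singular point on the grid: (0, 2).
Classify: substitute x = 0 + u, y = 2 + v and expand: f = -u**3 + u**2*v - 2*u*v**2 + v**3 + v**2.
No constant or linear terms (consistent with a singular point). Quadratic part: v**2. Cubic part: -u**3 + u**2*v - 2*u*v**2 + v**3.
The quadratic part v**2 is a perfect square, so there is a single (double) tangent line v = 0, i.e. y = 2. Restricting the cubic part to that line (v = 0) leaves -u**3 ≠ 0, so f is not divisible by v and the branch is v² ≈ u**3 to lowest order — this is a cusp.
Classification: cusp.


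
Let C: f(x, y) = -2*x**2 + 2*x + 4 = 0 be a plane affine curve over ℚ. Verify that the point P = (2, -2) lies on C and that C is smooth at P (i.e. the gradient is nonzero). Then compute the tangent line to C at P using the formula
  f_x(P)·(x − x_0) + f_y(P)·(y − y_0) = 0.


Tangent line at P: 12 - 6*x = 0.

Step 1: f(2, -2) = 0, so P lies on C.
Step 2: partial derivatives
  f_x(x, y) = 2 - 4*x, f_y(x, y) = 0.
  f_x(P) = -6, f_y(P) = 0 (gradient nonzero, so P is smooth).
Step 3: tangent line at P: -6·(x − 2) + 0·(y − -2) = 0.
Expanding: 12 - 6*x = 0.


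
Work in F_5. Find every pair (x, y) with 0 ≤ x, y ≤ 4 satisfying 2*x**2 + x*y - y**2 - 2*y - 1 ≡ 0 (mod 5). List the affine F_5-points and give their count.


Affine F_5-points: {(0, 4), (1, 2), (3, 2), (3, 4)}; count = 4.

For each of the 25 pairs (x, y) ∈ F_5², evaluate f(x, y) mod 5. Record the zeros.
  x = 0: [0↦4, 1↦1, 2↦1, 3↦4, 4↦0]  zeros at y ∈ {4}
  x = 1: [0↦1, 1↦4, 2↦0, 3↦4, 4↦1]  zeros at y ∈ {2}
  x = 2: [0↦2, 1↦1, 2↦3, 3↦3, 4↦1]  zeros at y ∈ ∅
  x = 3: [0↦2, 1↦2, 2↦0, 3↦1, 4↦0]  zeros at y ∈ {2, 4}
  x = 4: [0↦1, 1↦2, 2↦1, 3↦3, 4↦3]  zeros at y ∈ ∅
Collecting zeros: affine points = {(0, 4), (1, 2), (3, 2), (3, 4)}.
Total count |C(F_5)_aff| = 4.


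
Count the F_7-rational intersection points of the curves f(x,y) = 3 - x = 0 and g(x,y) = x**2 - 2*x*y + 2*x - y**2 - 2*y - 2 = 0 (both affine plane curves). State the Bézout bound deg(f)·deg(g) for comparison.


Common zeros: {(3, 2), (3, 4)}; count = 2; Bézout bound = 2.

deg(f) = 1, deg(g) = 2, so Bézout bound = 2.
Scan x ∈ F_7. For each x, list the y ∈ F_7 with f(x, y) ≡ 0 and those with g(x, y) ≡ 0 (mod 7); the common zeros in that column are the intersection.
  x = 0: f ≡ 0 at y ∈ ∅; g ≡ 0 at y ∈ ∅; common: ∅.
  x = 1: f ≡ 0 at y ∈ ∅; g ≡ 0 at y ∈ ∅; common: ∅.
  x = 2: f ≡ 0 at y ∈ ∅; g ≡ 0 at y ∈ {3, 5}; common: ∅.
  x = 3: f ≡ 0 at y ∈ {0, 1, 2, 3, 4, 5, 6}; g ≡ 0 at y ∈ {2, 4}; common: {2, 4}.
  x = 4: f ≡ 0 at y ∈ ∅; g ≡ 0 at y ∈ ∅; common: ∅.
  x = 5: f ≡ 0 at y ∈ ∅; g ≡ 0 at y ∈ ∅; common: ∅.
  x = 6: f ≡ 0 at y ∈ ∅; g ≡ 0 at y ∈ {2, 5}; common: ∅.
Collecting: common zeros = {(3, 2), (3, 4)}, so the count is 2.
Comparison with the Bézout bound: 2 ≤ 2 = deg(f)·deg(g), as expected for curves with no common component (the bound is attained).


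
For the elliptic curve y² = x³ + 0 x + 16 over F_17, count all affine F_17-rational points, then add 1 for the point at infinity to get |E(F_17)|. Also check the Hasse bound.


Affine points = {(0, 4), (0, 13), (1, 0), (3, 3), (3, 14), (7, 6), (7, 11), (8, 1), (8, 16), (10, 8), (10, 9), (11, 2), (11, 15), (15, 5), (15, 12), (16, 7), (16, 10)}; affine count = 17; |E(F_17)| = 18.

Discriminant check: Δ ∝ 4a³ + 27b² = 4·0³ + 27·16² = 4·0 + 27·256 ≡ 10 (mod 17). Nonzero ⇒ E is nonsingular.
For each x ∈ F_17, compute rhs = x³ + 0·x + 16 mod 17, then count y ∈ F_17 with y² ≡ rhs.
  x = 0: rhs = 16, matching y values: 4, 13 (2 points).
  x = 1: rhs = 0, matching y values: 0 (1 points).
  x = 2: rhs = 7, matching y values: none (0 points).
  x = 3: rhs = 9, matching y values: 3, 14 (2 points).
  x = 4: rhs = 12, matching y values: none (0 points).
  x = 5: rhs = 5, matching y values: none (0 points).
  x = 6: rhs = 11, matching y values: none (0 points).
  x = 7: rhs = 2, matching y values: 6, 11 (2 points).
  x = 8: rhs = 1, matching y values: 1, 16 (2 points).
  x = 9: rhs = 14, matching y values: none (0 points).
  x = 10: rhs = 13, matching y values: 8, 9 (2 points).
  x = 11: rhs = 4, matching y values: 2, 15 (2 points).
  x = 12: rhs = 10, matching y values: none (0 points).
  x = 13: rhs = 3, matching y values: none (0 points).
  x = 14: rhs = 6, matching y values: none (0 points).
  x = 15: rhs = 8, matching y values: 5, 12 (2 points).
  x = 16: rhs = 15, matching y values: 7, 10 (2 points).
Total affine count: 17.
Full point count |E(F_17)| = 17 + 1 = 18.
Hasse bound: |18 − (17+1)| = |0| = 0 ≤ 2√17 ≈ 8.2462 ✓.


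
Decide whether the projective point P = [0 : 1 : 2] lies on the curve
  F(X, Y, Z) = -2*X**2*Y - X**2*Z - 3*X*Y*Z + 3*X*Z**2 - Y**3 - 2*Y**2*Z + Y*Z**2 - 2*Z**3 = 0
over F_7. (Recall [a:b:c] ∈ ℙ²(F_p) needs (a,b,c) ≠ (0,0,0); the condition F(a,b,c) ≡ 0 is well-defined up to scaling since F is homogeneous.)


F(0,1,2) ≡ 4 (mod 7); P is NOT on the curve.

Evaluate F(0, 1, 2) term-by-term (mod 7).
  -2*X**2*Y ↦ -2·0·1·1 = 0
  -X**2*Z ↦ -1·0·1·2 = 0
  -3*X*Y*Z ↦ -3·0·1·2 = 0
  3*X*Z**2 ↦ 3·0·1·4 = 0
  -Y**3 ↦ -1·1·1·1 = -1
  -2*Y**2*Z ↦ -2·1·1·2 = -4
  Y*Z**2 ↦ 1·1·1·4 = 4
  -2*Z**3 ↦ -2·1·1·8 = -16
Sum: F(0, 1, 2) = (0) + (0) + (0) + (0) + (-1) + (-4) + (4) + (-16) = -17.
Reducing mod 7: -17 ≡ 4 (mod 7).
Since F(a, b, c) ≡ 4 ≠ 0 (mod 7), P does NOT lie on the curve.


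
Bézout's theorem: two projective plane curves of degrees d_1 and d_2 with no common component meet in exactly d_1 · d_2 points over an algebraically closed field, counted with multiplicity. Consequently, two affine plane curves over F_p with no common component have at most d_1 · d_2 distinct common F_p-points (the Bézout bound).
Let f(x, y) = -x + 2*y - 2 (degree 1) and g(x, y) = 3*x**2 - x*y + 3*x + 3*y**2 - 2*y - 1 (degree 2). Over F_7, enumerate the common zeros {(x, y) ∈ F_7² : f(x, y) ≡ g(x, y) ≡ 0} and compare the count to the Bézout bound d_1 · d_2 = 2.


Common zeros: {(0, 1), (2, 2)}; count = 2; Bézout bound = 2.

deg(f) = 1, deg(g) = 2, so Bézout bound = 2.
Scan x ∈ F_7. For each x, list the y ∈ F_7 with f(x, y) ≡ 0 and those with g(x, y) ≡ 0 (mod 7); the common zeros in that column are the intersection.
  x = 0: f ≡ 0 at y ∈ {1}; g ≡ 0 at y ∈ {1, 2}; common: {1}.
  x = 1: f ≡ 0 at y ∈ {5}; g ≡ 0 at y ∈ ∅; common: ∅.
  x = 2: f ≡ 0 at y ∈ {2}; g ≡ 0 at y ∈ {2, 4}; common: {2}.
  x = 3: f ≡ 0 at y ∈ {6}; g ≡ 0 at y ∈ {0, 4}; common: ∅.
  x = 4: f ≡ 0 at y ∈ {3}; g ≡ 0 at y ∈ {1}; common: ∅.
  x = 5: f ≡ 0 at y ∈ {0}; g ≡ 0 at y ∈ ∅; common: ∅.
  x = 6: f ≡ 0 at y ∈ {4}; g ≡ 0 at y ∈ ∅; common: ∅.
Collecting: common zeros = {(0, 1), (2, 2)}, so the count is 2.
Comparison with the Bézout bound: 2 ≤ 2 = deg(f)·deg(g), as expected for curves with no common component (the bound is attained).


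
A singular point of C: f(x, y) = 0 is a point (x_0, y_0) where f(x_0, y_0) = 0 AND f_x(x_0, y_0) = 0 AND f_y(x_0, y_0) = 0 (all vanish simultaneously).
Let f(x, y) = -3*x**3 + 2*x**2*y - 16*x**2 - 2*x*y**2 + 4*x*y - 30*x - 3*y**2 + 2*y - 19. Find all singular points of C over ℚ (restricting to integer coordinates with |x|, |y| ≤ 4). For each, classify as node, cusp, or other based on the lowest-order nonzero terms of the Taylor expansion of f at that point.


Singular points: {(-2, -1)}; classification: cusp.

Compute partial derivatives:
  f_x = -9*x**2 + 4*x*y - 32*x - 2*y**2 + 4*y - 30.
  f_y = 2*x**2 - 4*x*y + 4*x - 6*y + 2.
Scan x_0 ∈ {−4, ..., 4}. For each x_0, f_y(x_0, y) is a polynomial in y; find its integer roots y ∈ {−4, ..., 4}, then test f_x and f at those candidates.
  x = -4: f_y(-4, y) = 10*y + 18; no integer root y with |y| ≤ 4.
  x = -3: f_y(-3, y) = 6*y + 8; no integer root y with |y| ≤ 4.
  x = -2: f_y(-2, y) = 2*y + 2; vanishes at y ∈ {-1}. (-2, -1): f_x = 0, f = 0 — SINGULAR.
  x = -1: f_y(-1, y) = -2*y; vanishes at y ∈ {0}. (-1, 0): f_x = -7 ≠ 0.
  x = 0: f_y(0, y) = 2 - 6*y; no integer root y with |y| ≤ 4.
  x = 1: f_y(1, y) = 8 - 10*y; no integer root y with |y| ≤ 4.
  x = 2: f_y(2, y) = 18 - 14*y; no integer root y with |y| ≤ 4.
  x = 3: f_y(3, y) = 32 - 18*y; no integer root y with |y| ≤ 4.
  x = 4: f_y(4, y) = 50 - 22*y; no integer root y with |y| ≤ 4.
Only singular point on the grid: (-2, -1).
Classify: substitute x = -2 + u, y = -1 + v and expand: f = -3*u**3 + 2*u**2*v - 2*u*v**2 + v**2.
No constant or linear terms (consistent with a singular point). Quadratic part: v**2. Cubic part: -3*u**3 + 2*u**2*v - 2*u*v**2.
The quadratic part v**2 is a perfect square, so there is a single (double) tangent line v = 0, i.e. y = -1. Restricting the cubic part to that line (v = 0) leaves -3*u**3 ≠ 0, so f is not divisible by v and the branch is v² ≈ 3*u**3 to lowest order — this is a cusp.
Classification: cusp.


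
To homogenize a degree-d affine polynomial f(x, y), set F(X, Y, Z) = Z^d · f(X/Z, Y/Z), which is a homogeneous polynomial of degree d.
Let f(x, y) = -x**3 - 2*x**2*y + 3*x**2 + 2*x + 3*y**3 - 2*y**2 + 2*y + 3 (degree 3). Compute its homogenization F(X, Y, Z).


F(X, Y, Z) = -X**3 - 2*X**2*Y + 3*X**2*Z + 2*X*Z**2 + 3*Y**3 - 2*Y**2*Z + 2*Y*Z**2 + 3*Z**3

deg(f) = 3.
Substitute x = X/Z, y = Y/Z into f, then multiply by Z^3.
  monomial -1·x^3·y^0 ↦ -1·X^3·Y^0·Z^0.
  monomial -2·x^2·y^1 ↦ -2·X^2·Y^1·Z^0.
  monomial 3·x^2·y^0 ↦ 3·X^2·Y^0·Z^1.
  monomial 2·x^1·y^0 ↦ 2·X^1·Y^0·Z^2.
  monomial 3·x^0·y^3 ↦ 3·X^0·Y^3·Z^0.
  monomial -2·x^0·y^2 ↦ -2·X^0·Y^2·Z^1.
  monomial 2·x^0·y^1 ↦ 2·X^0·Y^1·Z^2.
  monomial 3·x^0·y^0 ↦ 3·X^0·Y^0·Z^3.
Collecting: F(X, Y, Z) = -X**3 - 2*X**2*Y + 3*X**2*Z + 2*X*Z**2 + 3*Y**3 - 2*Y**2*Z + 2*Y*Z**2 + 3*Z**3.


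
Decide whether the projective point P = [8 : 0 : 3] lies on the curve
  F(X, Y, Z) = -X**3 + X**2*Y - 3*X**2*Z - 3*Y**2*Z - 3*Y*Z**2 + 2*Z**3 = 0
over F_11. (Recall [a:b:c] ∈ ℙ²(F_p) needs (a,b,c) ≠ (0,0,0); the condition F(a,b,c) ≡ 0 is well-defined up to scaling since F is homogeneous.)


F(8,0,3) ≡ 0 (mod 11); P is on the curve.

Evaluate F(8, 0, 3) term-by-term (mod 11).
  -X**3 ↦ -1·512·1·1 = -512
  X**2*Y ↦ 1·64·0·1 = 0
  -3*X**2*Z ↦ -3·64·1·3 = -576
  -3*Y**2*Z ↦ -3·1·0·3 = 0
  -3*Y*Z**2 ↦ -3·1·0·9 = 0
  2*Z**3 ↦ 2·1·1·27 = 54
Sum: F(8, 0, 3) = (-512) + (0) + (-576) + (0) + (0) + (54) = -1034.
Reducing mod 11: -1034 ≡ 0 (mod 11).
Since F(a, b, c) ≡ 0 (mod 11), P lies on the curve.


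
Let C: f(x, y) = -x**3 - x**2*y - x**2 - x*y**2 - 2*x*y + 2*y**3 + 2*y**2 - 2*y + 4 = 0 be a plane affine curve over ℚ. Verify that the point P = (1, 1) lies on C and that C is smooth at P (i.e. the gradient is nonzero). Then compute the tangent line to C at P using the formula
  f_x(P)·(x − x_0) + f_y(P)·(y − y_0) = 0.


Tangent line at P: -10*x + 3*y + 7 = 0.

Step 1: f(1, 1) = 0, so P lies on C.
Step 2: partial derivatives
  f_x(x, y) = -3*x**2 - 2*x*y - 2*x - y**2 - 2*y, f_y(x, y) = -x**2 - 2*x*y - 2*x + 6*y**2 + 4*y - 2.
  f_x(P) = -10, f_y(P) = 3 (gradient nonzero, so P is smooth).
Step 3: tangent line at P: -10·(x − 1) + 3·(y − 1) = 0.
Expanding: -10*x + 3*y + 7 = 0.


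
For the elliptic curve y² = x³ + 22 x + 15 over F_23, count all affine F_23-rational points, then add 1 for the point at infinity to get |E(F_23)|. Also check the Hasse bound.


Affine points = {(3, 4), (3, 19), (4, 11), (4, 12), (6, 8), (6, 15), (7, 11), (7, 12), (8, 6), (8, 17), (10, 4), (10, 19), (11, 1), (11, 22), (12, 11), (12, 12), (14, 10), (14, 13), (16, 1), (16, 22), (17, 9), (17, 14), (19, 1), (19, 22), (21, 3), (21, 20)}; affine count = 26; |E(F_23)| = 27.

Discriminant check: Δ ∝ 4a³ + 27b² = 4·22³ + 27·15² = 4·10648 + 27·225 ≡ 22 (mod 23). Nonzero ⇒ E is nonsingular.
For each x ∈ F_23, compute rhs = x³ + 22·x + 15 mod 23, then count y ∈ F_23 with y² ≡ rhs.
  x = 0: rhs = 15, matching y values: none (0 points).
  x = 1: rhs = 15, matching y values: none (0 points).
  x = 2: rhs = 21, matching y values: none (0 points).
  x = 3: rhs = 16, matching y values: 4, 19 (2 points).
  x = 4: rhs = 6, matching y values: 11, 12 (2 points).
  x = 5: rhs = 20, matching y values: none (0 points).
  x = 6: rhs = 18, matching y values: 8, 15 (2 points).
  x = 7: rhs = 6, matching y values: 11, 12 (2 points).
  x = 8: rhs = 13, matching y values: 6, 17 (2 points).
  x = 9: rhs = 22, matching y values: none (0 points).
  x = 10: rhs = 16, matching y values: 4, 19 (2 points).
  x = 11: rhs = 1, matching y values: 1, 22 (2 points).
  x = 12: rhs = 6, matching y values: 11, 12 (2 points).
  x = 13: rhs = 14, matching y values: none (0 points).
  x = 14: rhs = 8, matching y values: 10, 13 (2 points).
  x = 15: rhs = 17, matching y values: none (0 points).
  x = 16: rhs = 1, matching y values: 1, 22 (2 points).
  x = 17: rhs = 12, matching y values: 9, 14 (2 points).
  x = 18: rhs = 10, matching y values: none (0 points).
  x = 19: rhs = 1, matching y values: 1, 22 (2 points).
  x = 20: rhs = 14, matching y values: none (0 points).
  x = 21: rhs = 9, matching y values: 3, 20 (2 points).
  x = 22: rhs = 15, matching y values: none (0 points).
Total affine count: 26.
Full point count |E(F_23)| = 26 + 1 = 27.
Hasse bound: |27 − (23+1)| = |3| = 3 ≤ 2√23 ≈ 9.5917 ✓.


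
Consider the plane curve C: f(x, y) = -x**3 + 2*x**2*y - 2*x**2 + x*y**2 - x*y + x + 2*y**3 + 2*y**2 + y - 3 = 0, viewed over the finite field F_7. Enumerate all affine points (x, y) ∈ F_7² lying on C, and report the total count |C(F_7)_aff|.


Affine F_7-points: {(0, 4), (2, 4), (4, 4), (6, 3)}; count = 4.

For each of the 49 pairs (x, y) ∈ F_7², evaluate f(x, y) mod 7. Record the zeros.
  x = 0: [0↦4, 1↦2, 2↦2, 3↦2, 4↦0, 5↦1, 6↦3]  zeros at y ∈ {4}
  x = 1: [0↦2, 1↦2, 2↦6, 3↦5, 4↦4, 5↦1, 6↦1]  zeros at y ∈ ∅
  x = 2: [0↦4, 1↦3, 2↦1, 3↦3, 4↦0, 5↦4, 6↦6]  zeros at y ∈ {4}
  x = 3: [0↦4, 1↦6, 2↦2, 3↦4, 4↦3, 5↦4, 6↦5]  zeros at y ∈ ∅
  x = 4: [0↦3, 1↦5, 2↦3, 3↦2, 4↦0, 5↦2, 6↦6]  zeros at y ∈ {4}
  x = 5: [0↦2, 1↦1, 2↦5, 3↦5, 4↦6, 5↦6, 6↦3]  zeros at y ∈ ∅
  x = 6: [0↦2, 1↦2, 2↦2, 3↦0, 4↦1, 5↦3, 6↦4]  zeros at y ∈ {3}
Collecting zeros: affine points = {(0, 4), (2, 4), (4, 4), (6, 3)}.
Total count |C(F_7)_aff| = 4.
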